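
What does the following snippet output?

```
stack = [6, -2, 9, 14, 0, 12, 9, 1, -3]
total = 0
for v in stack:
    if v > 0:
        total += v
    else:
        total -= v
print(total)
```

v=6: >0, total = 0+6 = 6
v=-2: not >0, total = 6-(-2) = 8
v=9: >0, total = 8+9 = 17
v=14: >0, total = 17+14 = 31
v=0: not >0, total = 31-0 = 31
v=12: >0, total = 31+12 = 43
v=9: >0, total = 43+9 = 52
v=1: >0, total = 52+1 = 53
v=-3: not >0, total = 53-(-3) = 56

56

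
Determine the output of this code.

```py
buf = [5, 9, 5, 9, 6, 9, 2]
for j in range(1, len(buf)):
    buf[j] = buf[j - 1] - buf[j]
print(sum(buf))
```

-118

j=1: buf[1] = 5-9 = -4 → [5, -4, 5, 9, 6, 9, 2]
j=2: buf[2] = (-4)-5 = -9 → [5, -4, -9, 9, 6, 9, 2]
j=3: buf[3] = (-9)-9 = -18 → [5, -4, -9, -18, 6, 9, 2]
j=4: buf[4] = (-18)-6 = -24 → [5, -4, -9, -18, -24, 9, 2]
j=5: buf[5] = (-24)-9 = -33 → [5, -4, -9, -18, -24, -33, 2]
j=6: buf[6] = (-33)-2 = -35 → [5, -4, -9, -18, -24, -33, -35]
sum = -118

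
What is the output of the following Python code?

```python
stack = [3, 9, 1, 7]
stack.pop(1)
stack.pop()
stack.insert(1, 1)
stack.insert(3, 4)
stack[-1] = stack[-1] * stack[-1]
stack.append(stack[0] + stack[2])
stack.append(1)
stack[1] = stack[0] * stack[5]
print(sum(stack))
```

pop(1) removes 9 → [3, 1, 7]
pop() removes 7 → [3, 1]
insert 1 at 1 → [3, 1, 1]
insert 4 at 3 → [3, 1, 1, 4]
stack[-1] = stack[-1]*stack[-1] = 4*4 = 16 → [3, 1, 1, 16]
append stack[0]+stack[2] = 3+1 = 4 → [3, 1, 1, 16, 4]
append 1 → [3, 1, 1, 16, 4, 1]
stack[1] = stack[0]*stack[5] = 3*1 = 3 → [3, 3, 1, 16, 4, 1]
sum = 28

28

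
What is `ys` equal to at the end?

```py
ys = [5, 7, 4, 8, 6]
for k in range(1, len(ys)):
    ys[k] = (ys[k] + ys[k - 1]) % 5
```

[5, 2, 1, 4, 0]

k=1: ys[1] = (7+5)%5 = 2 → [5, 2, 4, 8, 6]
k=2: ys[2] = (4+2)%5 = 1 → [5, 2, 1, 8, 6]
k=3: ys[3] = (8+1)%5 = 4 → [5, 2, 1, 4, 6]
k=4: ys[4] = (6+4)%5 = 0 → [5, 2, 1, 4, 0]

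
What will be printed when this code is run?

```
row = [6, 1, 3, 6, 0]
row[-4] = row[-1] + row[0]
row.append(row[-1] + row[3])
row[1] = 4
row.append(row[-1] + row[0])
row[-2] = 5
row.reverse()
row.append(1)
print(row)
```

[12, 5, 0, 6, 3, 4, 6, 1]

row[-4] = row[-1]+row[0] = 0+6 = 6 → [6, 6, 3, 6, 0]
append row[-1]+row[3] = 0+6 = 6 → [6, 6, 3, 6, 0, 6]
row[1] = 4 → [6, 4, 3, 6, 0, 6]
append row[-1]+row[0] = 6+6 = 12 → [6, 4, 3, 6, 0, 6, 12]
row[-2] = 5 → [6, 4, 3, 6, 0, 5, 12]
reverse → [12, 5, 0, 6, 3, 4, 6]
append 1 → [12, 5, 0, 6, 3, 4, 6, 1]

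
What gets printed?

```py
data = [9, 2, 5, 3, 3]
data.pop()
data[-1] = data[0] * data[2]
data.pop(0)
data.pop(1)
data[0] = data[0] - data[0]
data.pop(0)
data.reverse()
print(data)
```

[45]

pop() removes 3 → [9, 2, 5, 3]
data[-1] = data[0]*data[2] = 9*5 = 45 → [9, 2, 5, 45]
pop(0) removes 9 → [2, 5, 45]
pop(1) removes 5 → [2, 45]
data[0] = data[0]-data[0] = 2-2 = 0 → [0, 45]
pop(0) removes 0 → [45]
reverse → [45]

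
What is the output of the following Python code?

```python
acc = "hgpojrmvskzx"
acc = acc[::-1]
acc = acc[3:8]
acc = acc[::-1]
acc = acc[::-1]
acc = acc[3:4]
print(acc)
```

r

reverse → 'xzksvmrjopgh'
slice [3:8] → 'svmrj'
reverse → 'jrmvs'
reverse → 'svmrj'
slice [3:4] → 'r'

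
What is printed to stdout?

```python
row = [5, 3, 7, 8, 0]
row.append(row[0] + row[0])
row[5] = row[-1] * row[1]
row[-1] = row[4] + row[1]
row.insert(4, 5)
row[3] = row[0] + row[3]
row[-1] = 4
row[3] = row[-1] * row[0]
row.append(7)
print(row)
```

append row[0]+row[0] = 5+5 = 10 → [5, 3, 7, 8, 0, 10]
row[5] = row[-1]*row[1] = 10*3 = 30 → [5, 3, 7, 8, 0, 30]
row[-1] = row[4]+row[1] = 0+3 = 3 → [5, 3, 7, 8, 0, 3]
insert 5 at 4 → [5, 3, 7, 8, 5, 0, 3]
row[3] = row[0]+row[3] = 5+8 = 13 → [5, 3, 7, 13, 5, 0, 3]
row[-1] = 4 → [5, 3, 7, 13, 5, 0, 4]
row[3] = row[-1]*row[0] = 4*5 = 20 → [5, 3, 7, 20, 5, 0, 4]
append 7 → [5, 3, 7, 20, 5, 0, 4, 7]

[5, 3, 7, 20, 5, 0, 4, 7]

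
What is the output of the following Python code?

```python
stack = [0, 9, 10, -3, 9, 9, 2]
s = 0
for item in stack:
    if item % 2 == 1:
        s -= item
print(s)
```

-24

item=0: not odd
item=9: odd, s = 0-9 = -9
item=10: not odd
item=-3: odd, s = (-9)-(-3) = -6
item=9: odd, s = (-6)-9 = -15
item=9: odd, s = (-15)-9 = -24
item=2: not odd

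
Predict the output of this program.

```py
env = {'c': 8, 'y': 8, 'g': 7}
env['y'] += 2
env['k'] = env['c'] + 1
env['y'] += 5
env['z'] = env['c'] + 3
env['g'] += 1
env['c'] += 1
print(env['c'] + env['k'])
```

18

env['y'] = 8+2 = 10 → {'c': 8, 'y': 10, 'g': 7}
env['k'] = env['c']+1 = 9 → {'c': 8, 'y': 10, 'g': 7, 'k': 9}
env['y'] = 10+5 = 15 → {'c': 8, 'y': 15, 'g': 7, 'k': 9}
env['z'] = env['c']+3 = 11 → {'c': 8, 'y': 15, 'g': 7, 'k': 9, 'z': 11}
env['g'] = 7+1 = 8 → {'c': 8, 'y': 15, 'g': 8, 'k': 9, 'z': 11}
env['c'] = 8+1 = 9 → {'c': 9, 'y': 15, 'g': 8, 'k': 9, 'z': 11}
env['c']+env['k'] = 9+9 = 18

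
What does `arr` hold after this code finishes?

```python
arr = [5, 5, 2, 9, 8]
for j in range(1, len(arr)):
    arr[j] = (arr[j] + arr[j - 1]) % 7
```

j=1: arr[1] = (5+5)%7 = 3 → [5, 3, 2, 9, 8]
j=2: arr[2] = (2+3)%7 = 5 → [5, 3, 5, 9, 8]
j=3: arr[3] = (9+5)%7 = 0 → [5, 3, 5, 0, 8]
j=4: arr[4] = (8+0)%7 = 1 → [5, 3, 5, 0, 1]

[5, 3, 5, 0, 1]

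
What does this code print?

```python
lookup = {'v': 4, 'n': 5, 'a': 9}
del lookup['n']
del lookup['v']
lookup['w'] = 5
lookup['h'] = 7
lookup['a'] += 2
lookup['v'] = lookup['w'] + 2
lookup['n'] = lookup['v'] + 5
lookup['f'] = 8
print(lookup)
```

del 'n' → {'v': 4, 'a': 9}
del 'v' → {'a': 9}
lookup['w'] = 5 → {'a': 9, 'w': 5}
lookup['h'] = 7 → {'a': 9, 'w': 5, 'h': 7}
lookup['a'] = 9+2 = 11 → {'a': 11, 'w': 5, 'h': 7}
lookup['v'] = lookup['w']+2 = 7 → {'a': 11, 'w': 5, 'h': 7, 'v': 7}
lookup['n'] = lookup['v']+5 = 12 → {'a': 11, 'w': 5, 'h': 7, 'v': 7, 'n': 12}
lookup['f'] = 8 → {'a': 11, 'w': 5, 'h': 7, 'v': 7, 'n': 12, 'f': 8}

{'a': 11, 'w': 5, 'h': 7, 'v': 7, 'n': 12, 'f': 8}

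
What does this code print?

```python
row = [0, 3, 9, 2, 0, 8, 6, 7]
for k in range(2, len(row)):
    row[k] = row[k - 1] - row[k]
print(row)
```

k=2: row[2] = 3-9 = -6 → [0, 3, -6, 2, 0, 8, 6, 7]
k=3: row[3] = (-6)-2 = -8 → [0, 3, -6, -8, 0, 8, 6, 7]
k=4: row[4] = (-8)-0 = -8 → [0, 3, -6, -8, -8, 8, 6, 7]
k=5: row[5] = (-8)-8 = -16 → [0, 3, -6, -8, -8, -16, 6, 7]
k=6: row[6] = (-16)-6 = -22 → [0, 3, -6, -8, -8, -16, -22, 7]
k=7: row[7] = (-22)-7 = -29 → [0, 3, -6, -8, -8, -16, -22, -29]

[0, 3, -6, -8, -8, -16, -22, -29]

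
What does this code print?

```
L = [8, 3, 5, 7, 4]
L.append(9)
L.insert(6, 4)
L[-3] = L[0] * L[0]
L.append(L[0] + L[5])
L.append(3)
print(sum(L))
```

120

append 9 → [8, 3, 5, 7, 4, 9]
insert 4 at 6 → [8, 3, 5, 7, 4, 9, 4]
L[-3] = L[0]*L[0] = 8*8 = 64 → [8, 3, 5, 7, 64, 9, 4]
append L[0]+L[5] = 8+9 = 17 → [8, 3, 5, 7, 64, 9, 4, 17]
append 3 → [8, 3, 5, 7, 64, 9, 4, 17, 3]
sum = 120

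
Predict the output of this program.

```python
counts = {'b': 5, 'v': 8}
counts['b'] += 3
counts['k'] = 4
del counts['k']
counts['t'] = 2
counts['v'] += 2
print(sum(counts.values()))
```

counts['b'] = 5+3 = 8 → {'b': 8, 'v': 8}
counts['k'] = 4 → {'b': 8, 'v': 8, 'k': 4}
del 'k' → {'b': 8, 'v': 8}
counts['t'] = 2 → {'b': 8, 'v': 8, 't': 2}
counts['v'] = 8+2 = 10 → {'b': 8, 'v': 10, 't': 2}
sum of values = 20

20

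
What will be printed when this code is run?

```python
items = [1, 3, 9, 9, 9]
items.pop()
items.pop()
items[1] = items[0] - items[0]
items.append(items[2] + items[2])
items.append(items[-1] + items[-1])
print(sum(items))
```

pop() removes 9 → [1, 3, 9, 9]
pop() removes 9 → [1, 3, 9]
items[1] = items[0]-items[0] = 1-1 = 0 → [1, 0, 9]
append items[2]+items[2] = 9+9 = 18 → [1, 0, 9, 18]
append items[-1]+items[-1] = 18+18 = 36 → [1, 0, 9, 18, 36]
sum = 64

64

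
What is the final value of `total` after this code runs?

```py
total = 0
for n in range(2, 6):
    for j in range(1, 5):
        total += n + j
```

96

n=2,j=1: total = 0+3 = 3
n=2,j=2: total = 3+4 = 7
n=2,j=3: total = 7+5 = 12
n=2,j=4: total = 12+6 = 18
n=3,j=1: total = 18+4 = 22
n=3,j=2: total = 22+5 = 27
n=3,j=3: total = 27+6 = 33
n=3,j=4: total = 33+7 = 40
n=4,j=1: total = 40+5 = 45
n=4,j=2: total = 45+6 = 51
n=4,j=3: total = 51+7 = 58
n=4,j=4: total = 58+8 = 66
n=5,j=1: total = 66+6 = 72
n=5,j=2: total = 72+7 = 79
n=5,j=3: total = 79+8 = 87
n=5,j=4: total = 87+9 = 96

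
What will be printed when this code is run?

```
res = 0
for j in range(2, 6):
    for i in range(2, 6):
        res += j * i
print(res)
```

196

j=2,i=2: res = 0+4 = 4
j=2,i=3: res = 4+6 = 10
j=2,i=4: res = 10+8 = 18
j=2,i=5: res = 18+10 = 28
j=3,i=2: res = 28+6 = 34
j=3,i=3: res = 34+9 = 43
j=3,i=4: res = 43+12 = 55
j=3,i=5: res = 55+15 = 70
j=4,i=2: res = 70+8 = 78
j=4,i=3: res = 78+12 = 90
j=4,i=4: res = 90+16 = 106
j=4,i=5: res = 106+20 = 126
j=5,i=2: res = 126+10 = 136
j=5,i=3: res = 136+15 = 151
j=5,i=4: res = 151+20 = 171
j=5,i=5: res = 171+25 = 196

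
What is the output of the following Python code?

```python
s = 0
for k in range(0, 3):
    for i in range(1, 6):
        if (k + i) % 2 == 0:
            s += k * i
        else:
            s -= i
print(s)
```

-3

k=0,i=1: odd sum, s = 0-1 = -1
k=0,i=2: even sum, s = (-1)+0 = -1
k=0,i=3: odd sum, s = (-1)-3 = -4
k=0,i=4: even sum, s = (-4)+0 = -4
k=0,i=5: odd sum, s = (-4)-5 = -9
k=1,i=1: even sum, s = (-9)+1 = -8
k=1,i=2: odd sum, s = (-8)-2 = -10
k=1,i=3: even sum, s = (-10)+3 = -7
k=1,i=4: odd sum, s = (-7)-4 = -11
k=1,i=5: even sum, s = (-11)+5 = -6
k=2,i=1: odd sum, s = (-6)-1 = -7
k=2,i=2: even sum, s = (-7)+4 = -3
k=2,i=3: odd sum, s = (-3)-3 = -6
k=2,i=4: even sum, s = (-6)+8 = 2
k=2,i=5: odd sum, s = 2-5 = -3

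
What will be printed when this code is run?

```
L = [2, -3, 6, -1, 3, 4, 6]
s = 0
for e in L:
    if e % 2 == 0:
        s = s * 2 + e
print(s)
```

e=2: even, s = 0*2+2 = 2
e=-3: not even
e=6: even, s = 2*2+6 = 10
e=-1: not even
e=3: not even
e=4: even, s = 10*2+4 = 24
e=6: even, s = 24*2+6 = 54

54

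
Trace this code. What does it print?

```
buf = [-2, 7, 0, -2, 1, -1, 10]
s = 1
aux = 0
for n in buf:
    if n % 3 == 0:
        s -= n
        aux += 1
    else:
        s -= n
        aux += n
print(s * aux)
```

n=-2: not %3==0, s = 1-(-2) = 3; aux=-2
n=7: not %3==0, s = 3-7 = -4; aux=5
n=0: %3==0, s = (-4)-0 = -4; aux=6
n=-2: not %3==0, s = (-4)-(-2) = -2; aux=4
n=1: not %3==0, s = (-2)-1 = -3; aux=5
n=-1: not %3==0, s = (-3)-(-1) = -2; aux=4
n=10: not %3==0, s = (-2)-10 = -12; aux=14
s*aux = (-12)*14 = -168

-168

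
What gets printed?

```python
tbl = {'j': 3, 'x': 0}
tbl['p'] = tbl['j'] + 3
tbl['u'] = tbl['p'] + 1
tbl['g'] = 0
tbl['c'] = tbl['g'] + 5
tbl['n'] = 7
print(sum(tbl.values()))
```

tbl['p'] = tbl['j']+3 = 6 → {'j': 3, 'x': 0, 'p': 6}
tbl['u'] = tbl['p']+1 = 7 → {'j': 3, 'x': 0, 'p': 6, 'u': 7}
tbl['g'] = 0 → {'j': 3, 'x': 0, 'p': 6, 'u': 7, 'g': 0}
tbl['c'] = tbl['g']+5 = 5 → {'j': 3, 'x': 0, 'p': 6, 'u': 7, 'g': 0, 'c': 5}
tbl['n'] = 7 → {'j': 3, 'x': 0, 'p': 6, 'u': 7, 'g': 0, 'c': 5, 'n': 7}
sum of values = 28

28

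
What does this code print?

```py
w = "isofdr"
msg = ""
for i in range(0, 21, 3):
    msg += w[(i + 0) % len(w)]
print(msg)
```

ifififi

i=0: add w[0]='i' → 'i'
i=3: add w[3]='f' → 'if'
i=6: add w[0]='i' → 'ifi'
i=9: add w[3]='f' → 'ifif'
i=12: add w[0]='i' → 'ififi'
i=15: add w[3]='f' → 'ififif'
i=18: add w[0]='i' → 'ifififi'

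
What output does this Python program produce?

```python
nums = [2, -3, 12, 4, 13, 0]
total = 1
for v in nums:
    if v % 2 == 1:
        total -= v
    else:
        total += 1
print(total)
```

-5

v=2: not odd, total = 1+1 = 2
v=-3: odd, total = 2-(-3) = 5
v=12: not odd, total = 5+1 = 6
v=4: not odd, total = 6+1 = 7
v=13: odd, total = 7-13 = -6
v=0: not odd, total = (-6)+1 = -5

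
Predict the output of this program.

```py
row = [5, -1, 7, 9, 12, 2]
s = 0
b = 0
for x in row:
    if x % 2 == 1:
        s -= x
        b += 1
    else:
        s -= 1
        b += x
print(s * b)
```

x=5: odd, s = 0-5 = -5; b=1
x=-1: odd, s = (-5)-(-1) = -4; b=2
x=7: odd, s = (-4)-7 = -11; b=3
x=9: odd, s = (-11)-9 = -20; b=4
x=12: not odd, s = (-20)-1 = -21; b=16
x=2: not odd, s = (-21)-1 = -22; b=18
s*b = (-22)*18 = -396

-396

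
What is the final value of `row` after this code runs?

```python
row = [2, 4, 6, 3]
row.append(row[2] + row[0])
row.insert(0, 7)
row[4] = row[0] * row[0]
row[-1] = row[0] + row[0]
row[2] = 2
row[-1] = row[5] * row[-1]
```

[7, 2, 2, 6, 49, 196]

append row[2]+row[0] = 6+2 = 8 → [2, 4, 6, 3, 8]
insert 7 at 0 → [7, 2, 4, 6, 3, 8]
row[4] = row[0]*row[0] = 7*7 = 49 → [7, 2, 4, 6, 49, 8]
row[-1] = row[0]+row[0] = 7+7 = 14 → [7, 2, 4, 6, 49, 14]
row[2] = 2 → [7, 2, 2, 6, 49, 14]
row[-1] = row[5]*row[-1] = 14*14 = 196 → [7, 2, 2, 6, 49, 196]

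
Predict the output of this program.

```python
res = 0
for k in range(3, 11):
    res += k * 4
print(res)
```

208

k=3: res = 0+3*4 = 12
k=4: res = 12+4*4 = 28
k=5: res = 28+5*4 = 48
k=6: res = 48+6*4 = 72
k=7: res = 72+7*4 = 100
k=8: res = 100+8*4 = 132
k=9: res = 132+9*4 = 168
k=10: res = 168+10*4 = 208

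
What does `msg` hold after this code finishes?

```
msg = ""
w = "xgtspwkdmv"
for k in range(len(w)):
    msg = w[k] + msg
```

'vmdkwpstgx'

k=0: prepend 'x' → 'x'
k=1: prepend 'g' → 'gx'
k=2: prepend 't' → 'tgx'
k=3: prepend 's' → 'stgx'
k=4: prepend 'p' → 'pstgx'
k=5: prepend 'w' → 'wpstgx'
k=6: prepend 'k' → 'kwpstgx'
k=7: prepend 'd' → 'dkwpstgx'
k=8: prepend 'm' → 'mdkwpstgx'
k=9: prepend 'v' → 'vmdkwpstgx'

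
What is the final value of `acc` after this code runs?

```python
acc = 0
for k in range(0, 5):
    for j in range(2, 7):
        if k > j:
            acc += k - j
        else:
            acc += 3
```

k=0,j=2: not 0>2, acc = 0+3 = 3
k=0,j=3: not 0>3, acc = 3+3 = 6
k=0,j=4: not 0>4, acc = 6+3 = 9
k=0,j=5: not 0>5, acc = 9+3 = 12
k=0,j=6: not 0>6, acc = 12+3 = 15
k=1,j=2: not 1>2, acc = 15+3 = 18
k=1,j=3: not 1>3, acc = 18+3 = 21
k=1,j=4: not 1>4, acc = 21+3 = 24
k=1,j=5: not 1>5, acc = 24+3 = 27
k=1,j=6: not 1>6, acc = 27+3 = 30
k=2,j=2: not 2>2, acc = 30+3 = 33
k=2,j=3: not 2>3, acc = 33+3 = 36
k=2,j=4: not 2>4, acc = 36+3 = 39
k=2,j=5: not 2>5, acc = 39+3 = 42
k=2,j=6: not 2>6, acc = 42+3 = 45
k=3,j=2: 3>2, acc = 45+1 = 46
k=3,j=3: not 3>3, acc = 46+3 = 49
k=3,j=4: not 3>4, acc = 49+3 = 52
k=3,j=5: not 3>5, acc = 52+3 = 55
k=3,j=6: not 3>6, acc = 55+3 = 58
k=4,j=2: 4>2, acc = 58+2 = 60
k=4,j=3: 4>3, acc = 60+1 = 61
k=4,j=4: not 4>4, acc = 61+3 = 64
k=4,j=5: not 4>5, acc = 64+3 = 67
k=4,j=6: not 4>6, acc = 67+3 = 70

70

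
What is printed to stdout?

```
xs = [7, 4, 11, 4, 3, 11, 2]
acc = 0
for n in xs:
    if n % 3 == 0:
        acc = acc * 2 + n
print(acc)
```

n=7: not %3==0
n=4: not %3==0
n=11: not %3==0
n=4: not %3==0
n=3: %3==0, acc = 0*2+3 = 3
n=11: not %3==0
n=2: not %3==0

3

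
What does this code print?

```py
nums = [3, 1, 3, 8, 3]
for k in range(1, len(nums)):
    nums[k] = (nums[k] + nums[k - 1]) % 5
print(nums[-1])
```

3

k=1: nums[1] = (1+3)%5 = 4 → [3, 4, 3, 8, 3]
k=2: nums[2] = (3+4)%5 = 2 → [3, 4, 2, 8, 3]
k=3: nums[3] = (8+2)%5 = 0 → [3, 4, 2, 0, 3]
k=4: nums[4] = (3+0)%5 = 3 → [3, 4, 2, 0, 3]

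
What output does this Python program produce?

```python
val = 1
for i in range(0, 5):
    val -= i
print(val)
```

-9

i=0: val = 1-0 = 1
i=1: val = 1-1 = 0
i=2: val = 0-2 = -2
i=3: val = (-2)-3 = -5
i=4: val = (-5)-4 = -9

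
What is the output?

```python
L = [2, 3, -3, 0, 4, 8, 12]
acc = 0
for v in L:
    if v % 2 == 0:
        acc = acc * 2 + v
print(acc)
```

76

v=2: even, acc = 0*2+2 = 2
v=3: not even
v=-3: not even
v=0: even, acc = 2*2+0 = 4
v=4: even, acc = 4*2+4 = 12
v=8: even, acc = 12*2+8 = 32
v=12: even, acc = 32*2+12 = 76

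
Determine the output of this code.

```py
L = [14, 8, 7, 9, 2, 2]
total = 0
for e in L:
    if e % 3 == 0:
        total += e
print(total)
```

9

e=14: not %3==0
e=8: not %3==0
e=7: not %3==0
e=9: %3==0, total = 0+9 = 9
e=2: not %3==0
e=2: not %3==0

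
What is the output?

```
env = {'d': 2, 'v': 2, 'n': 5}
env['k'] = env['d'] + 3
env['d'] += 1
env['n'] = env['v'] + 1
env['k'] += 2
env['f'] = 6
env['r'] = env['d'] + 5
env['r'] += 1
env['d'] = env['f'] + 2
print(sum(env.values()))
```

35

env['k'] = env['d']+3 = 5 → {'d': 2, 'v': 2, 'n': 5, 'k': 5}
env['d'] = 2+1 = 3 → {'d': 3, 'v': 2, 'n': 5, 'k': 5}
env['n'] = env['v']+1 = 3 → {'d': 3, 'v': 2, 'n': 3, 'k': 5}
env['k'] = 5+2 = 7 → {'d': 3, 'v': 2, 'n': 3, 'k': 7}
env['f'] = 6 → {'d': 3, 'v': 2, 'n': 3, 'k': 7, 'f': 6}
env['r'] = env['d']+5 = 8 → {'d': 3, 'v': 2, 'n': 3, 'k': 7, 'f': 6, 'r': 8}
env['r'] = 8+1 = 9 → {'d': 3, 'v': 2, 'n': 3, 'k': 7, 'f': 6, 'r': 9}
env['d'] = env['f']+2 = 8 → {'d': 8, 'v': 2, 'n': 3, 'k': 7, 'f': 6, 'r': 9}
sum of values = 35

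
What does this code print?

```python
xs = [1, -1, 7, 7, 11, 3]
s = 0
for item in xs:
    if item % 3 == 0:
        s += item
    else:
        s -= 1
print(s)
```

-2

item=1: not %3==0, s = 0-1 = -1
item=-1: not %3==0, s = (-1)-1 = -2
item=7: not %3==0, s = (-2)-1 = -3
item=7: not %3==0, s = (-3)-1 = -4
item=11: not %3==0, s = (-4)-1 = -5
item=3: %3==0, s = (-5)+3 = -2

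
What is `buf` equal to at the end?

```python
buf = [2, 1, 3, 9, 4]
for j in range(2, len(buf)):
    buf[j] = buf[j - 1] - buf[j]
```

[2, 1, -2, -11, -15]

j=2: buf[2] = 1-3 = -2 → [2, 1, -2, 9, 4]
j=3: buf[3] = (-2)-9 = -11 → [2, 1, -2, -11, 4]
j=4: buf[4] = (-11)-4 = -15 → [2, 1, -2, -11, -15]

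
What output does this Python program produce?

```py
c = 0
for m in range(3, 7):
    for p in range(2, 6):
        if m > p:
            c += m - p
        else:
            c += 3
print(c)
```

38

m=3,p=2: 3>2, c = 0+1 = 1
m=3,p=3: not 3>3, c = 1+3 = 4
m=3,p=4: not 3>4, c = 4+3 = 7
m=3,p=5: not 3>5, c = 7+3 = 10
m=4,p=2: 4>2, c = 10+2 = 12
m=4,p=3: 4>3, c = 12+1 = 13
m=4,p=4: not 4>4, c = 13+3 = 16
m=4,p=5: not 4>5, c = 16+3 = 19
m=5,p=2: 5>2, c = 19+3 = 22
m=5,p=3: 5>3, c = 22+2 = 24
m=5,p=4: 5>4, c = 24+1 = 25
m=5,p=5: not 5>5, c = 25+3 = 28
m=6,p=2: 6>2, c = 28+4 = 32
m=6,p=3: 6>3, c = 32+3 = 35
m=6,p=4: 6>4, c = 35+2 = 37
m=6,p=5: 6>5, c = 37+1 = 38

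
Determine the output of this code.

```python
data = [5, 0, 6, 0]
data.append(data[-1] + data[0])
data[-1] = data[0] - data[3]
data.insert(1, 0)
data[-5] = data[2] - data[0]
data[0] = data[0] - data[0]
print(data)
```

append data[-1]+data[0] = 0+5 = 5 → [5, 0, 6, 0, 5]
data[-1] = data[0]-data[3] = 5-0 = 5 → [5, 0, 6, 0, 5]
insert 0 at 1 → [5, 0, 0, 6, 0, 5]
data[-5] = data[2]-data[0] = 0-5 = -5 → [5, -5, 0, 6, 0, 5]
data[0] = data[0]-data[0] = 5-5 = 0 → [0, -5, 0, 6, 0, 5]

[0, -5, 0, 6, 0, 5]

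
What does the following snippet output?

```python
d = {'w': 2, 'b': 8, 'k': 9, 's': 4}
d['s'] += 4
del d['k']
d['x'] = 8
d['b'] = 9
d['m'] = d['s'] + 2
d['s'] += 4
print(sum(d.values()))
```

d['s'] = 4+4 = 8 → {'w': 2, 'b': 8, 'k': 9, 's': 8}
del 'k' → {'w': 2, 'b': 8, 's': 8}
d['x'] = 8 → {'w': 2, 'b': 8, 's': 8, 'x': 8}
d['b'] = 9 → {'w': 2, 'b': 9, 's': 8, 'x': 8}
d['m'] = d['s']+2 = 10 → {'w': 2, 'b': 9, 's': 8, 'x': 8, 'm': 10}
d['s'] = 8+4 = 12 → {'w': 2, 'b': 9, 's': 12, 'x': 8, 'm': 10}
sum of values = 41

41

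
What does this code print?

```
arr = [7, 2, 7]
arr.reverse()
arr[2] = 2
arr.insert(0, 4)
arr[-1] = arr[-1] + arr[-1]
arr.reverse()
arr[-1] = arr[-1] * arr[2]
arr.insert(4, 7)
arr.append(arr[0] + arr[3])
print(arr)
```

[4, 2, 7, 28, 7, 32]

reverse → [7, 2, 7]
arr[2] = 2 → [7, 2, 2]
insert 4 at 0 → [4, 7, 2, 2]
arr[-1] = arr[-1]+arr[-1] = 2+2 = 4 → [4, 7, 2, 4]
reverse → [4, 2, 7, 4]
arr[-1] = arr[-1]*arr[2] = 4*7 = 28 → [4, 2, 7, 28]
insert 7 at 4 → [4, 2, 7, 28, 7]
append arr[0]+arr[3] = 4+28 = 32 → [4, 2, 7, 28, 7, 32]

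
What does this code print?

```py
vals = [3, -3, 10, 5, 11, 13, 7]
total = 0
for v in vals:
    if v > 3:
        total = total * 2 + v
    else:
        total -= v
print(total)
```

277

v=3: not >3, total = 0-3 = -3
v=-3: not >3, total = (-3)-(-3) = 0
v=10: >3, total = 0*2+10 = 10
v=5: >3, total = 10*2+5 = 25
v=11: >3, total = 25*2+11 = 61
v=13: >3, total = 61*2+13 = 135
v=7: >3, total = 135*2+7 = 277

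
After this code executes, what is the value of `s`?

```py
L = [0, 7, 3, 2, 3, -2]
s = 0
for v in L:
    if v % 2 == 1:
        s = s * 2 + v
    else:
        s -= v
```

35

v=0: not odd, s = 0-0 = 0
v=7: odd, s = 0*2+7 = 7
v=3: odd, s = 7*2+3 = 17
v=2: not odd, s = 17-2 = 15
v=3: odd, s = 15*2+3 = 33
v=-2: not odd, s = 33-(-2) = 35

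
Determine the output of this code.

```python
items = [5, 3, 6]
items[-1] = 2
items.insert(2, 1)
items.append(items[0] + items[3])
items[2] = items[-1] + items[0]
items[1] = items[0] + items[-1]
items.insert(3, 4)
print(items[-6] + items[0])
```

items[-1] = 2 → [5, 3, 2]
insert 1 at 2 → [5, 3, 1, 2]
append items[0]+items[3] = 5+2 = 7 → [5, 3, 1, 2, 7]
items[2] = items[-1]+items[0] = 7+5 = 12 → [5, 3, 12, 2, 7]
items[1] = items[0]+items[-1] = 5+7 = 12 → [5, 12, 12, 2, 7]
insert 4 at 3 → [5, 12, 12, 4, 2, 7]
items[-6]+items[0] = 5+5 = 10

10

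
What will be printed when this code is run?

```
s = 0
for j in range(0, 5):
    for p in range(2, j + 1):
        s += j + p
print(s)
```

j=2,p=2: s = 0+4 = 4
j=3,p=2: s = 4+5 = 9
j=3,p=3: s = 9+6 = 15
j=4,p=2: s = 15+6 = 21
j=4,p=3: s = 21+7 = 28
j=4,p=4: s = 28+8 = 36

36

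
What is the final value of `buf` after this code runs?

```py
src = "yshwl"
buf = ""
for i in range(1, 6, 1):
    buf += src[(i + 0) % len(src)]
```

i=1: add src[1]='s' → 's'
i=2: add src[2]='h' → 'sh'
i=3: add src[3]='w' → 'shw'
i=4: add src[4]='l' → 'shwl'
i=5: add src[0]='y' → 'shwly'

'shwly'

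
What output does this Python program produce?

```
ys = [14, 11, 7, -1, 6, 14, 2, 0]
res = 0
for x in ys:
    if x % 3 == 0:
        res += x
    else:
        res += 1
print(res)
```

x=14: not %3==0, res = 0+1 = 1
x=11: not %3==0, res = 1+1 = 2
x=7: not %3==0, res = 2+1 = 3
x=-1: not %3==0, res = 3+1 = 4
x=6: %3==0, res = 4+6 = 10
x=14: not %3==0, res = 10+1 = 11
x=2: not %3==0, res = 11+1 = 12
x=0: %3==0, res = 12+0 = 12

12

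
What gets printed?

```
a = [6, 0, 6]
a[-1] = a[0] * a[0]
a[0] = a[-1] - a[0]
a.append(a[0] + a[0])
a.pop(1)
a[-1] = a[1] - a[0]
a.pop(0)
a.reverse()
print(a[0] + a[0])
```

a[-1] = a[0]*a[0] = 6*6 = 36 → [6, 0, 36]
a[0] = a[-1]-a[0] = 36-6 = 30 → [30, 0, 36]
append a[0]+a[0] = 30+30 = 60 → [30, 0, 36, 60]
pop(1) removes 0 → [30, 36, 60]
a[-1] = a[1]-a[0] = 36-30 = 6 → [30, 36, 6]
pop(0) removes 30 → [36, 6]
reverse → [6, 36]
a[0]+a[0] = 6+6 = 12

12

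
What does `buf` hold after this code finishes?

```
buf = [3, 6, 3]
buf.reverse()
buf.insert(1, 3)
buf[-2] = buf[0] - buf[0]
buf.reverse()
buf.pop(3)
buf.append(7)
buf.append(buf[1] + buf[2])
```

reverse → [3, 6, 3]
insert 3 at 1 → [3, 3, 6, 3]
buf[-2] = buf[0]-buf[0] = 3-3 = 0 → [3, 3, 0, 3]
reverse → [3, 0, 3, 3]
pop(3) removes 3 → [3, 0, 3]
append 7 → [3, 0, 3, 7]
append buf[1]+buf[2] = 0+3 = 3 → [3, 0, 3, 7, 3]

[3, 0, 3, 7, 3]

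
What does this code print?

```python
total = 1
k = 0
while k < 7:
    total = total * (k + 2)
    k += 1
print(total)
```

k=0: total = 1*2 = 2
k=1: total = 2*3 = 6
k=2: total = 6*4 = 24
k=3: total = 24*5 = 120
k=4: total = 120*6 = 720
k=5: total = 720*7 = 5040
k=6: total = 5040*8 = 40320

40320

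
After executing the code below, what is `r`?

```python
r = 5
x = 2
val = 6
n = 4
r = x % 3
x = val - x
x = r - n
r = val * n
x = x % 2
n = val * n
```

r = 2%3 = 2
x = 6-2 = 4
x = 2-4 = -2
r = 6*4 = 24
x = (-2)%2 = 0
n = 6*4 = 24

24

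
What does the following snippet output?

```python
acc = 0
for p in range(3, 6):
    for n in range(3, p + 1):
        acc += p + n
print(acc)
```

48

p=3,n=3: acc = 0+6 = 6
p=4,n=3: acc = 6+7 = 13
p=4,n=4: acc = 13+8 = 21
p=5,n=3: acc = 21+8 = 29
p=5,n=4: acc = 29+9 = 38
p=5,n=5: acc = 38+10 = 48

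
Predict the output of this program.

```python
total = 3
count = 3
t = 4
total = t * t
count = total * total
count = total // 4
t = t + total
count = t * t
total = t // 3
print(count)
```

400

total = 4*4 = 16
count = 16*16 = 256
count = 16//4 = 4
t = 4+16 = 20
count = 20*20 = 400
total = 20//3 = 6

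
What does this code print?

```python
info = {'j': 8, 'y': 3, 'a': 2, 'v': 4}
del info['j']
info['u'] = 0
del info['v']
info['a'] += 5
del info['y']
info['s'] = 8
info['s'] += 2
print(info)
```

del 'j' → {'y': 3, 'a': 2, 'v': 4}
info['u'] = 0 → {'y': 3, 'a': 2, 'v': 4, 'u': 0}
del 'v' → {'y': 3, 'a': 2, 'u': 0}
info['a'] = 2+5 = 7 → {'y': 3, 'a': 7, 'u': 0}
del 'y' → {'a': 7, 'u': 0}
info['s'] = 8 → {'a': 7, 'u': 0, 's': 8}
info['s'] = 8+2 = 10 → {'a': 7, 'u': 0, 's': 10}

{'a': 7, 'u': 0, 's': 10}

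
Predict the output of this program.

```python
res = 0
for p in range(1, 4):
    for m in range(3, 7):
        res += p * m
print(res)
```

108

p=1,m=3: res = 0+3 = 3
p=1,m=4: res = 3+4 = 7
p=1,m=5: res = 7+5 = 12
p=1,m=6: res = 12+6 = 18
p=2,m=3: res = 18+6 = 24
p=2,m=4: res = 24+8 = 32
p=2,m=5: res = 32+10 = 42
p=2,m=6: res = 42+12 = 54
p=3,m=3: res = 54+9 = 63
p=3,m=4: res = 63+12 = 75
p=3,m=5: res = 75+15 = 90
p=3,m=6: res = 90+18 = 108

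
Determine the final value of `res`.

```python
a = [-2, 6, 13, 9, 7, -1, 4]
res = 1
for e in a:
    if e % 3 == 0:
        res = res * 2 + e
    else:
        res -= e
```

-3

e=-2: not %3==0, res = 1-(-2) = 3
e=6: %3==0, res = 3*2+6 = 12
e=13: not %3==0, res = 12-13 = -1
e=9: %3==0, res = (-1)*2+9 = 7
e=7: not %3==0, res = 7-7 = 0
e=-1: not %3==0, res = 0-(-1) = 1
e=4: not %3==0, res = 1-4 = -3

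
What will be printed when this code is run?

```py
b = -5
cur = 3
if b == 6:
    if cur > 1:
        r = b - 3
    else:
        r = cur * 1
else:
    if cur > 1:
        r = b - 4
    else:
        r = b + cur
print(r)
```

-9

b=-5, cur=3
b == 6 is False; cur > 1 is True
→ r = b - 4 = -9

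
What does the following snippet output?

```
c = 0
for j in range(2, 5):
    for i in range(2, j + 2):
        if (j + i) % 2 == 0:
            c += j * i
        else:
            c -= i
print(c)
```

j=2,i=2: even sum, c = 0+4 = 4
j=2,i=3: odd sum, c = 4-3 = 1
j=3,i=2: odd sum, c = 1-2 = -1
j=3,i=3: even sum, c = (-1)+9 = 8
j=3,i=4: odd sum, c = 8-4 = 4
j=4,i=2: even sum, c = 4+8 = 12
j=4,i=3: odd sum, c = 12-3 = 9
j=4,i=4: even sum, c = 9+16 = 25
j=4,i=5: odd sum, c = 25-5 = 20

20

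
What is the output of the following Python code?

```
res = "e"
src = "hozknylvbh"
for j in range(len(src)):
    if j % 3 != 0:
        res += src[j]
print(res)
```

eoznyvb

j=0: skip
j=1: add 'o' → 'eo'
j=2: add 'z' → 'eoz'
j=3: skip
j=4: add 'n' → 'eozn'
j=5: add 'y' → 'eozny'
j=6: skip
j=7: add 'v' → 'eoznyv'
j=8: add 'b' → 'eoznyvb'
j=9: skip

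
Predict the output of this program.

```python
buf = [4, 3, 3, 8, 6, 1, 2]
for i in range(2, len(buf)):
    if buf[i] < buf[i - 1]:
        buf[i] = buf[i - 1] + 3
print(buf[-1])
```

17

i=2: 3>=3, unchanged → [4, 3, 3, 8, 6, 1, 2]
i=3: 8>=3, unchanged → [4, 3, 3, 8, 6, 1, 2]
i=4: 6<8, buf[4] = 8+3 = 11 → [4, 3, 3, 8, 11, 1, 2]
i=5: 1<11, buf[5] = 11+3 = 14 → [4, 3, 3, 8, 11, 14, 2]
i=6: 2<14, buf[6] = 14+3 = 17 → [4, 3, 3, 8, 11, 14, 17]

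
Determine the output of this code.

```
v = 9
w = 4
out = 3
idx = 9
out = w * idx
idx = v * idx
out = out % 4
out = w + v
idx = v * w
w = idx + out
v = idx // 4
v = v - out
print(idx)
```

36

out = 4*9 = 36
idx = 9*9 = 81
out = 36%4 = 0
out = 4+9 = 13
idx = 9*4 = 36
w = 36+13 = 49
v = 36//4 = 9
v = 9-13 = -4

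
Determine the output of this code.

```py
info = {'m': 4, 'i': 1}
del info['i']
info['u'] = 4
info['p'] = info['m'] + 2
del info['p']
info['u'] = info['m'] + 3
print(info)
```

del 'i' → {'m': 4}
info['u'] = 4 → {'m': 4, 'u': 4}
info['p'] = info['m']+2 = 6 → {'m': 4, 'u': 4, 'p': 6}
del 'p' → {'m': 4, 'u': 4}
info['u'] = info['m']+3 = 7 → {'m': 4, 'u': 7}

{'m': 4, 'u': 7}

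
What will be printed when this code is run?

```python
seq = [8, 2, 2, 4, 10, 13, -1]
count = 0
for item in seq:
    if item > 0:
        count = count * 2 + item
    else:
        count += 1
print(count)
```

354

item=8: >0, count = 0*2+8 = 8
item=2: >0, count = 8*2+2 = 18
item=2: >0, count = 18*2+2 = 38
item=4: >0, count = 38*2+4 = 80
item=10: >0, count = 80*2+10 = 170
item=13: >0, count = 170*2+13 = 353
item=-1: not >0, count = 353+1 = 354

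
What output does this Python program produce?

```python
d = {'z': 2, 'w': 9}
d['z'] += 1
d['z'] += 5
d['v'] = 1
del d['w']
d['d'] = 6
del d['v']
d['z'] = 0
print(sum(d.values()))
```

d['z'] = 2+1 = 3 → {'z': 3, 'w': 9}
d['z'] = 3+5 = 8 → {'z': 8, 'w': 9}
d['v'] = 1 → {'z': 8, 'w': 9, 'v': 1}
del 'w' → {'z': 8, 'v': 1}
d['d'] = 6 → {'z': 8, 'v': 1, 'd': 6}
del 'v' → {'z': 8, 'd': 6}
d['z'] = 0 → {'z': 0, 'd': 6}
sum of values = 6

6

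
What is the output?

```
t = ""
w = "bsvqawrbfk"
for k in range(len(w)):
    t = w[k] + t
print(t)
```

k=0: prepend 'b' → 'b'
k=1: prepend 's' → 'sb'
k=2: prepend 'v' → 'vsb'
k=3: prepend 'q' → 'qvsb'
k=4: prepend 'a' → 'aqvsb'
k=5: prepend 'w' → 'waqvsb'
k=6: prepend 'r' → 'rwaqvsb'
k=7: prepend 'b' → 'brwaqvsb'
k=8: prepend 'f' → 'fbrwaqvsb'
k=9: prepend 'k' → 'kfbrwaqvsb'

kfbrwaqvsb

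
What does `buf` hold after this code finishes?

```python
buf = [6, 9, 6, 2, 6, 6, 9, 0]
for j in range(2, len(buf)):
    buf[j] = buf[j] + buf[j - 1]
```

[6, 9, 15, 17, 23, 29, 38, 38]

j=2: buf[2] = 6+9 = 15 → [6, 9, 15, 2, 6, 6, 9, 0]
j=3: buf[3] = 2+15 = 17 → [6, 9, 15, 17, 6, 6, 9, 0]
j=4: buf[4] = 6+17 = 23 → [6, 9, 15, 17, 23, 6, 9, 0]
j=5: buf[5] = 6+23 = 29 → [6, 9, 15, 17, 23, 29, 9, 0]
j=6: buf[6] = 9+29 = 38 → [6, 9, 15, 17, 23, 29, 38, 0]
j=7: buf[7] = 0+38 = 38 → [6, 9, 15, 17, 23, 29, 38, 38]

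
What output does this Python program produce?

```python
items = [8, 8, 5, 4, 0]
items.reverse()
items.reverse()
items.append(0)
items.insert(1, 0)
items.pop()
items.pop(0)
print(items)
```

reverse → [0, 4, 5, 8, 8]
reverse → [8, 8, 5, 4, 0]
append 0 → [8, 8, 5, 4, 0, 0]
insert 0 at 1 → [8, 0, 8, 5, 4, 0, 0]
pop() removes 0 → [8, 0, 8, 5, 4, 0]
pop(0) removes 8 → [0, 8, 5, 4, 0]

[0, 8, 5, 4, 0]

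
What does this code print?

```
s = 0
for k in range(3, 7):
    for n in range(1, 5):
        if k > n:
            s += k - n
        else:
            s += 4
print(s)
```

k=3,n=1: 3>1, s = 0+2 = 2
k=3,n=2: 3>2, s = 2+1 = 3
k=3,n=3: not 3>3, s = 3+4 = 7
k=3,n=4: not 3>4, s = 7+4 = 11
k=4,n=1: 4>1, s = 11+3 = 14
k=4,n=2: 4>2, s = 14+2 = 16
k=4,n=3: 4>3, s = 16+1 = 17
k=4,n=4: not 4>4, s = 17+4 = 21
k=5,n=1: 5>1, s = 21+4 = 25
k=5,n=2: 5>2, s = 25+3 = 28
k=5,n=3: 5>3, s = 28+2 = 30
k=5,n=4: 5>4, s = 30+1 = 31
k=6,n=1: 6>1, s = 31+5 = 36
k=6,n=2: 6>2, s = 36+4 = 40
k=6,n=3: 6>3, s = 40+3 = 43
k=6,n=4: 6>4, s = 43+2 = 45

45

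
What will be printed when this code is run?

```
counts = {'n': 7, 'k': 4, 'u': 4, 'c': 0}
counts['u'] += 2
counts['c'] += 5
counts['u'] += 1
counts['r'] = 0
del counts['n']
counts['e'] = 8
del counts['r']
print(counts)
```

counts['u'] = 4+2 = 6 → {'n': 7, 'k': 4, 'u': 6, 'c': 0}
counts['c'] = 0+5 = 5 → {'n': 7, 'k': 4, 'u': 6, 'c': 5}
counts['u'] = 6+1 = 7 → {'n': 7, 'k': 4, 'u': 7, 'c': 5}
counts['r'] = 0 → {'n': 7, 'k': 4, 'u': 7, 'c': 5, 'r': 0}
del 'n' → {'k': 4, 'u': 7, 'c': 5, 'r': 0}
counts['e'] = 8 → {'k': 4, 'u': 7, 'c': 5, 'r': 0, 'e': 8}
del 'r' → {'k': 4, 'u': 7, 'c': 5, 'e': 8}

{'k': 4, 'u': 7, 'c': 5, 'e': 8}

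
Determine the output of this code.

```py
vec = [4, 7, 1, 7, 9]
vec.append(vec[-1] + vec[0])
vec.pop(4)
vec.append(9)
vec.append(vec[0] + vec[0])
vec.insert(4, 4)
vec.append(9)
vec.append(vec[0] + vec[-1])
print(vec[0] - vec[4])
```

0

append vec[-1]+vec[0] = 9+4 = 13 → [4, 7, 1, 7, 9, 13]
pop(4) removes 9 → [4, 7, 1, 7, 13]
append 9 → [4, 7, 1, 7, 13, 9]
append vec[0]+vec[0] = 4+4 = 8 → [4, 7, 1, 7, 13, 9, 8]
insert 4 at 4 → [4, 7, 1, 7, 4, 13, 9, 8]
append 9 → [4, 7, 1, 7, 4, 13, 9, 8, 9]
append vec[0]+vec[-1] = 4+9 = 13 → [4, 7, 1, 7, 4, 13, 9, 8, 9, 13]
vec[0]-vec[4] = 4-4 = 0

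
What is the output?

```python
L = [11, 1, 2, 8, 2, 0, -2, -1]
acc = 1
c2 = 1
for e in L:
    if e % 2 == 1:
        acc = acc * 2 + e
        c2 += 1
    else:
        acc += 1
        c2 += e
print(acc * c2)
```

e=11: odd, acc = 1*2+11 = 13; c2=2
e=1: odd, acc = 13*2+1 = 27; c2=3
e=2: not odd, acc = 27+1 = 28; c2=5
e=8: not odd, acc = 28+1 = 29; c2=13
e=2: not odd, acc = 29+1 = 30; c2=15
e=0: not odd, acc = 30+1 = 31; c2=15
e=-2: not odd, acc = 31+1 = 32; c2=13
e=-1: odd, acc = 32*2+(-1) = 63; c2=14
acc*c2 = 63*14 = 882

882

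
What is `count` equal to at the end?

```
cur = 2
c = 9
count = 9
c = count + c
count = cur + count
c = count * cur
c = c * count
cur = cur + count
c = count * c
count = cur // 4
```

c = 9+9 = 18
count = 2+9 = 11
c = 11*2 = 22
c = 22*11 = 242
cur = 2+11 = 13
c = 11*242 = 2662
count = 13//4 = 3

3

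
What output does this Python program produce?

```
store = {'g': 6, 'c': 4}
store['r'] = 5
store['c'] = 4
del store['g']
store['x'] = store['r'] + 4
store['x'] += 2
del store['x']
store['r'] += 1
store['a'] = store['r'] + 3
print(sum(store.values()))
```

19

store['r'] = 5 → {'g': 6, 'c': 4, 'r': 5}
store['c'] = 4 → {'g': 6, 'c': 4, 'r': 5}
del 'g' → {'c': 4, 'r': 5}
store['x'] = store['r']+4 = 9 → {'c': 4, 'r': 5, 'x': 9}
store['x'] = 9+2 = 11 → {'c': 4, 'r': 5, 'x': 11}
del 'x' → {'c': 4, 'r': 5}
store['r'] = 5+1 = 6 → {'c': 4, 'r': 6}
store['a'] = store['r']+3 = 9 → {'c': 4, 'r': 6, 'a': 9}
sum of values = 19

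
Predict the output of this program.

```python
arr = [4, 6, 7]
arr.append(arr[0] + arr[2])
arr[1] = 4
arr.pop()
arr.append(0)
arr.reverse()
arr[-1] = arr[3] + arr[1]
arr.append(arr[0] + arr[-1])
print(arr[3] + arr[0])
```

append arr[0]+arr[2] = 4+7 = 11 → [4, 6, 7, 11]
arr[1] = 4 → [4, 4, 7, 11]
pop() removes 11 → [4, 4, 7]
append 0 → [4, 4, 7, 0]
reverse → [0, 7, 4, 4]
arr[-1] = arr[3]+arr[1] = 4+7 = 11 → [0, 7, 4, 11]
append arr[0]+arr[-1] = 0+11 = 11 → [0, 7, 4, 11, 11]
arr[3]+arr[0] = 11+0 = 11

11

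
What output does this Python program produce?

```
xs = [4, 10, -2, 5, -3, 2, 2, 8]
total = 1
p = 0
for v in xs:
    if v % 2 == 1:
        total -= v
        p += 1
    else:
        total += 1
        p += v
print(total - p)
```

v=4: not odd, total = 1+1 = 2; p=4
v=10: not odd, total = 2+1 = 3; p=14
v=-2: not odd, total = 3+1 = 4; p=12
v=5: odd, total = 4-5 = -1; p=13
v=-3: odd, total = (-1)-(-3) = 2; p=14
v=2: not odd, total = 2+1 = 3; p=16
v=2: not odd, total = 3+1 = 4; p=18
v=8: not odd, total = 4+1 = 5; p=26
total-p = 5-26 = -21

-21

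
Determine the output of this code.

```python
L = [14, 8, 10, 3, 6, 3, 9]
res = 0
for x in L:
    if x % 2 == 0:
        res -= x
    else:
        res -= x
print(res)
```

-53

x=14: even, res = 0-14 = -14
x=8: even, res = (-14)-8 = -22
x=10: even, res = (-22)-10 = -32
x=3: not even, res = (-32)-3 = -35
x=6: even, res = (-35)-6 = -41
x=3: not even, res = (-41)-3 = -44
x=9: not even, res = (-44)-9 = -53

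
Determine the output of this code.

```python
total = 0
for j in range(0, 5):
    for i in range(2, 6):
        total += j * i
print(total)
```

140

j=0,i=2: total = 0+0 = 0
j=0,i=3: total = 0+0 = 0
j=0,i=4: total = 0+0 = 0
j=0,i=5: total = 0+0 = 0
j=1,i=2: total = 0+2 = 2
j=1,i=3: total = 2+3 = 5
j=1,i=4: total = 5+4 = 9
j=1,i=5: total = 9+5 = 14
j=2,i=2: total = 14+4 = 18
j=2,i=3: total = 18+6 = 24
j=2,i=4: total = 24+8 = 32
j=2,i=5: total = 32+10 = 42
j=3,i=2: total = 42+6 = 48
j=3,i=3: total = 48+9 = 57
j=3,i=4: total = 57+12 = 69
j=3,i=5: total = 69+15 = 84
j=4,i=2: total = 84+8 = 92
j=4,i=3: total = 92+12 = 104
j=4,i=4: total = 104+16 = 120
j=4,i=5: total = 120+20 = 140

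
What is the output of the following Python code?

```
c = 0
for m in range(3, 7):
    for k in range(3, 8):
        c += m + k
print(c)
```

m=3,k=3: c = 0+6 = 6
m=3,k=4: c = 6+7 = 13
m=3,k=5: c = 13+8 = 21
m=3,k=6: c = 21+9 = 30
m=3,k=7: c = 30+10 = 40
m=4,k=3: c = 40+7 = 47
m=4,k=4: c = 47+8 = 55
m=4,k=5: c = 55+9 = 64
m=4,k=6: c = 64+10 = 74
m=4,k=7: c = 74+11 = 85
m=5,k=3: c = 85+8 = 93
m=5,k=4: c = 93+9 = 102
m=5,k=5: c = 102+10 = 112
m=5,k=6: c = 112+11 = 123
m=5,k=7: c = 123+12 = 135
m=6,k=3: c = 135+9 = 144
m=6,k=4: c = 144+10 = 154
m=6,k=5: c = 154+11 = 165
m=6,k=6: c = 165+12 = 177
m=6,k=7: c = 177+13 = 190

190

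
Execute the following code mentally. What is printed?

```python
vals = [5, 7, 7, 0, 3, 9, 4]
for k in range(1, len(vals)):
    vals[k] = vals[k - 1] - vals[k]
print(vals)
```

k=1: vals[1] = 5-7 = -2 → [5, -2, 7, 0, 3, 9, 4]
k=2: vals[2] = (-2)-7 = -9 → [5, -2, -9, 0, 3, 9, 4]
k=3: vals[3] = (-9)-0 = -9 → [5, -2, -9, -9, 3, 9, 4]
k=4: vals[4] = (-9)-3 = -12 → [5, -2, -9, -9, -12, 9, 4]
k=5: vals[5] = (-12)-9 = -21 → [5, -2, -9, -9, -12, -21, 4]
k=6: vals[6] = (-21)-4 = -25 → [5, -2, -9, -9, -12, -21, -25]

[5, -2, -9, -9, -12, -21, -25]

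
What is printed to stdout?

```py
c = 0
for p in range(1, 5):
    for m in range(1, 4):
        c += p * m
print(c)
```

p=1,m=1: c = 0+1 = 1
p=1,m=2: c = 1+2 = 3
p=1,m=3: c = 3+3 = 6
p=2,m=1: c = 6+2 = 8
p=2,m=2: c = 8+4 = 12
p=2,m=3: c = 12+6 = 18
p=3,m=1: c = 18+3 = 21
p=3,m=2: c = 21+6 = 27
p=3,m=3: c = 27+9 = 36
p=4,m=1: c = 36+4 = 40
p=4,m=2: c = 40+8 = 48
p=4,m=3: c = 48+12 = 60

60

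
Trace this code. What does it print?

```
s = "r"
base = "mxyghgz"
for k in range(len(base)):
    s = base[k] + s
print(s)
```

zghgyxmr

k=0: prepend 'm' → 'mr'
k=1: prepend 'x' → 'xmr'
k=2: prepend 'y' → 'yxmr'
k=3: prepend 'g' → 'gyxmr'
k=4: prepend 'h' → 'hgyxmr'
k=5: prepend 'g' → 'ghgyxmr'
k=6: prepend 'z' → 'zghgyxmr'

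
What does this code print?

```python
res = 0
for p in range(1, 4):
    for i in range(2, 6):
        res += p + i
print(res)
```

66

p=1,i=2: res = 0+3 = 3
p=1,i=3: res = 3+4 = 7
p=1,i=4: res = 7+5 = 12
p=1,i=5: res = 12+6 = 18
p=2,i=2: res = 18+4 = 22
p=2,i=3: res = 22+5 = 27
p=2,i=4: res = 27+6 = 33
p=2,i=5: res = 33+7 = 40
p=3,i=2: res = 40+5 = 45
p=3,i=3: res = 45+6 = 51
p=3,i=4: res = 51+7 = 58
p=3,i=5: res = 58+8 = 66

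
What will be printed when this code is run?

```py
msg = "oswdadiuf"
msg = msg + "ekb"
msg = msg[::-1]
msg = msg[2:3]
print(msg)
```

+ 'ekb' → 'oswdadiufekb'
reverse → 'bkefuidadwso'
slice [2:3] → 'e'

e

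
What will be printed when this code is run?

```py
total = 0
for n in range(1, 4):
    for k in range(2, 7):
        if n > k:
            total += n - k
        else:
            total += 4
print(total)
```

n=1,k=2: not 1>2, total = 0+4 = 4
n=1,k=3: not 1>3, total = 4+4 = 8
n=1,k=4: not 1>4, total = 8+4 = 12
n=1,k=5: not 1>5, total = 12+4 = 16
n=1,k=6: not 1>6, total = 16+4 = 20
n=2,k=2: not 2>2, total = 20+4 = 24
n=2,k=3: not 2>3, total = 24+4 = 28
n=2,k=4: not 2>4, total = 28+4 = 32
n=2,k=5: not 2>5, total = 32+4 = 36
n=2,k=6: not 2>6, total = 36+4 = 40
n=3,k=2: 3>2, total = 40+1 = 41
n=3,k=3: not 3>3, total = 41+4 = 45
n=3,k=4: not 3>4, total = 45+4 = 49
n=3,k=5: not 3>5, total = 49+4 = 53
n=3,k=6: not 3>6, total = 53+4 = 57

57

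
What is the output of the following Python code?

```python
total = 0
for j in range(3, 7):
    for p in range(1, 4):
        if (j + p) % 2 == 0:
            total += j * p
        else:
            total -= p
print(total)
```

40

j=3,p=1: even sum, total = 0+3 = 3
j=3,p=2: odd sum, total = 3-2 = 1
j=3,p=3: even sum, total = 1+9 = 10
j=4,p=1: odd sum, total = 10-1 = 9
j=4,p=2: even sum, total = 9+8 = 17
j=4,p=3: odd sum, total = 17-3 = 14
j=5,p=1: even sum, total = 14+5 = 19
j=5,p=2: odd sum, total = 19-2 = 17
j=5,p=3: even sum, total = 17+15 = 32
j=6,p=1: odd sum, total = 32-1 = 31
j=6,p=2: even sum, total = 31+12 = 43
j=6,p=3: odd sum, total = 43-3 = 40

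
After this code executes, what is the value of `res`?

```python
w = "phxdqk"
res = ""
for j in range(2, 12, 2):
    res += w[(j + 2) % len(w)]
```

j=2: add w[4]='q' → 'q'
j=4: add w[0]='p' → 'qp'
j=6: add w[2]='x' → 'qpx'
j=8: add w[4]='q' → 'qpxq'
j=10: add w[0]='p' → 'qpxqp'

'qpxqp'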